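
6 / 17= 0.35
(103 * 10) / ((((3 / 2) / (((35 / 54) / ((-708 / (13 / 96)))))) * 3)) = -234325 / 8258112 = -0.03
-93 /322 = -0.29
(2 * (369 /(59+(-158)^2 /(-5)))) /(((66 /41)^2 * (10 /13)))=-895973 /11939796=-0.08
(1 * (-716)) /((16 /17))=-3043 /4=-760.75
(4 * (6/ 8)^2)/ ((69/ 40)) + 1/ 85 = 2573/ 1955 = 1.32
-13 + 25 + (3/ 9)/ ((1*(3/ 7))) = 115/ 9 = 12.78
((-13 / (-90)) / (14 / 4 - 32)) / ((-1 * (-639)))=-13 / 1639035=-0.00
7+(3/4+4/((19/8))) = 717/76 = 9.43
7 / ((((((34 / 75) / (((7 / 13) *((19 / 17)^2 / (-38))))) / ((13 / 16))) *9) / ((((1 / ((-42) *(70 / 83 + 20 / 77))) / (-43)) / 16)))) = -850003 / 1098087100416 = -0.00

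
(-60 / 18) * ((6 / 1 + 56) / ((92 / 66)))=-3410 / 23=-148.26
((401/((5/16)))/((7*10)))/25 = 3208/4375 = 0.73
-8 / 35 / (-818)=4 / 14315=0.00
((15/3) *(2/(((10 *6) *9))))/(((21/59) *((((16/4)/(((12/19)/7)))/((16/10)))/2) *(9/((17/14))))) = 4012/7918155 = 0.00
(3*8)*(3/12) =6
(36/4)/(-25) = -9/25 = -0.36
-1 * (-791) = 791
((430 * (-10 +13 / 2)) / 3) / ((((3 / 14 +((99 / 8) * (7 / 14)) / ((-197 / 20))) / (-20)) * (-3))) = 166031600 / 20547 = 8080.58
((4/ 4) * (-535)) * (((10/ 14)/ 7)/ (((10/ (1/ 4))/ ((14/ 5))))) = -107/ 28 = -3.82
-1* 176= -176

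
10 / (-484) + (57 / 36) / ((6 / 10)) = 11405 / 4356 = 2.62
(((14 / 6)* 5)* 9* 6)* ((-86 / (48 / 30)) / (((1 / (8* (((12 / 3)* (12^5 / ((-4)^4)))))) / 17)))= -17905406400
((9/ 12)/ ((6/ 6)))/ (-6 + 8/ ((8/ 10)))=3/ 16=0.19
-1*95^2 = -9025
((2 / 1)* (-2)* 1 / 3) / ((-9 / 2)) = 8 / 27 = 0.30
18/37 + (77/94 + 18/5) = 85309/17390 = 4.91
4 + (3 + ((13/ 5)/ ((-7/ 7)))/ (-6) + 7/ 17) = 4001/ 510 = 7.85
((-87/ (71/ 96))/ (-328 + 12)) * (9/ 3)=6264/ 5609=1.12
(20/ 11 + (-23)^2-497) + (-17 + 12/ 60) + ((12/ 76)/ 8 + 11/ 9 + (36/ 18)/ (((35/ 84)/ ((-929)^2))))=62338071425/ 15048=4142615.06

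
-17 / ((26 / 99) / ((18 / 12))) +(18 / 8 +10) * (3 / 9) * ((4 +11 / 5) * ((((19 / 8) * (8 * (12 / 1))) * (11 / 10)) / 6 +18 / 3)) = 2170429 / 1950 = 1113.04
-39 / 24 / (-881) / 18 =13 / 126864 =0.00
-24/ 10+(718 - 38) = 3388/ 5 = 677.60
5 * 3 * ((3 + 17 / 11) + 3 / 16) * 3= 212.98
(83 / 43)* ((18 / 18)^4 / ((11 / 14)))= 1162 / 473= 2.46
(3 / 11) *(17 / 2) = 51 / 22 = 2.32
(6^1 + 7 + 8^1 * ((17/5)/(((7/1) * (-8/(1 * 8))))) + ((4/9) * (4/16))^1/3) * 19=164312/945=173.88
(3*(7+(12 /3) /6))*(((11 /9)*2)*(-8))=-449.78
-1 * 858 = -858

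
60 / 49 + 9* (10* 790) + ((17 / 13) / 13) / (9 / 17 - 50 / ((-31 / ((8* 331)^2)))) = 3509253747318652951 / 49355742780799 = 71101.22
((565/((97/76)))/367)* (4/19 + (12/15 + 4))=215152/35599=6.04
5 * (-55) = -275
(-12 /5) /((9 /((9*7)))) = -84 /5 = -16.80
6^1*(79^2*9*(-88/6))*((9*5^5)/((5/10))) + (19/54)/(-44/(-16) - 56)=-1598988199050038/5751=-278036550000.01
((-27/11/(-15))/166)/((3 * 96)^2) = 1/84142080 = 0.00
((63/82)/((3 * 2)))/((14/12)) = 9/82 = 0.11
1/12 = 0.08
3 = 3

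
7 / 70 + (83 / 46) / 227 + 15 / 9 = 138979 / 78315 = 1.77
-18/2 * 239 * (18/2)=-19359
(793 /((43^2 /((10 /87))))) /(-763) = -7930 /122738469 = -0.00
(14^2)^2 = 38416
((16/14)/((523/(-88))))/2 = -352/3661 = -0.10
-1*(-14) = 14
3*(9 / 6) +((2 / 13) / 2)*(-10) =97 / 26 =3.73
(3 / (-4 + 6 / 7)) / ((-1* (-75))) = -7 / 550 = -0.01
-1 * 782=-782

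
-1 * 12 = -12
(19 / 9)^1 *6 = 38 / 3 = 12.67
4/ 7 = 0.57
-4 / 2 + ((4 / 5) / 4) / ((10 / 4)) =-1.92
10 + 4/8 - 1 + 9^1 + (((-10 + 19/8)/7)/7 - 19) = -257/392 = -0.66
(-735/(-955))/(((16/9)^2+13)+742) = 1701/1675643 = 0.00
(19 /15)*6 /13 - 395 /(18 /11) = -281741 /1170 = -240.80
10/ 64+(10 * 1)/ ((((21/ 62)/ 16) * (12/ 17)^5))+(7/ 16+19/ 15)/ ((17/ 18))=37440446249/ 13880160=2697.41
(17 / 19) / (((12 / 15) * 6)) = 85 / 456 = 0.19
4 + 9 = 13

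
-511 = -511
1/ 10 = 0.10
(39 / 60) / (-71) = -13 / 1420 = -0.01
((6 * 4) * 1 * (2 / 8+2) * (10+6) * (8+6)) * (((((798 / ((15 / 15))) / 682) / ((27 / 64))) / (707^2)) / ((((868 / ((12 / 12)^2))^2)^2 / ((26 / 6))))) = 3952 / 7713226096529261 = 0.00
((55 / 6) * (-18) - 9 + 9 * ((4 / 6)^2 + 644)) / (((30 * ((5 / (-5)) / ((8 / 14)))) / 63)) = -33756 / 5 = -6751.20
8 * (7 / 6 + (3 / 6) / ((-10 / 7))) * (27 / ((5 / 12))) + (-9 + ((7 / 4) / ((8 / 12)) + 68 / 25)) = 83941 / 200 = 419.70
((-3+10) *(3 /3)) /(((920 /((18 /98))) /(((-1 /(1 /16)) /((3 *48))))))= -1 /6440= -0.00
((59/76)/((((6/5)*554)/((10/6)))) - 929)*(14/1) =-4928431291/378936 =-13005.97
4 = 4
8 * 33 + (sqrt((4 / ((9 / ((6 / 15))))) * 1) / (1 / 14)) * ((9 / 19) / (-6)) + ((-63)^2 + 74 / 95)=402209 / 95 - 14 * sqrt(10) / 95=4233.31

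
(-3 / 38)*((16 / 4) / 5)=-6 / 95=-0.06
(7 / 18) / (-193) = -7 / 3474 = -0.00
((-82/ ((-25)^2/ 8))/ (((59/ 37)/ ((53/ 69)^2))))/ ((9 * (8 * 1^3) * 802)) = -4261253/ 633602806875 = -0.00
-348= -348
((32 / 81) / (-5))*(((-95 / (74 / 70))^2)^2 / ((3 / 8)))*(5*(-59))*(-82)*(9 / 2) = -75690684409900000000 / 50602347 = -1495793948251.06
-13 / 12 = -1.08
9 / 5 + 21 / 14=33 / 10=3.30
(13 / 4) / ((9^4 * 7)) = 13 / 183708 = 0.00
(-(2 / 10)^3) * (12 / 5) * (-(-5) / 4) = -3 / 125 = -0.02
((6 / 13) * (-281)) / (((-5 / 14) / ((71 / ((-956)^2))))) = 418971 / 14851460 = 0.03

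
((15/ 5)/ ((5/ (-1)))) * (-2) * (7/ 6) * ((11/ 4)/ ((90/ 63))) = 539/ 200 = 2.70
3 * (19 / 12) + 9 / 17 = 359 / 68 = 5.28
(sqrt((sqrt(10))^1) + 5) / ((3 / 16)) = 16 * 10^(1 / 4) / 3 + 80 / 3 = 36.15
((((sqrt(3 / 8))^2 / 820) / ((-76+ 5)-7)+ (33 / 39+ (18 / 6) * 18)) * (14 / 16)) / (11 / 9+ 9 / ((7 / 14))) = 589337217 / 236055040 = 2.50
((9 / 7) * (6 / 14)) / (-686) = -27 / 33614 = -0.00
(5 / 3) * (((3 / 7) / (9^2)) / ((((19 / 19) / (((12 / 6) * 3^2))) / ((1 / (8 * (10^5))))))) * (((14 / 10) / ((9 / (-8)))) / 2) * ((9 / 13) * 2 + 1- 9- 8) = 19 / 10530000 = 0.00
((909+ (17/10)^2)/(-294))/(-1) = 1861/600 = 3.10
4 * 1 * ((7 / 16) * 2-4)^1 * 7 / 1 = -175 / 2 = -87.50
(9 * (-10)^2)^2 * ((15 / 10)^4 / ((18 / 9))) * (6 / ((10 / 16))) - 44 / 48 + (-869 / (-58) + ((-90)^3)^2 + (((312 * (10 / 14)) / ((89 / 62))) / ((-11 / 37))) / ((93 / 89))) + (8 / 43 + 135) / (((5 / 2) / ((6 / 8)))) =3061819396694230847 / 5761140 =531460682554.88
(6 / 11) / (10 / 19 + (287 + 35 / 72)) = 8208 / 4334011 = 0.00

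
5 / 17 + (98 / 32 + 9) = 3361 / 272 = 12.36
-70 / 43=-1.63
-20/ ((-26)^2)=-5/ 169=-0.03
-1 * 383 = -383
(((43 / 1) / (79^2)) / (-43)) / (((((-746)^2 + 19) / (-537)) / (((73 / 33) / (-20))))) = -13067 / 764133685700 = -0.00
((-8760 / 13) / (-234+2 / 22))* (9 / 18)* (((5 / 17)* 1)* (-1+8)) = 1686300 / 568633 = 2.97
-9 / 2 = -4.50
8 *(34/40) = 34/5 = 6.80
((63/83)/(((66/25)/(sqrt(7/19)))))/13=525 * sqrt(133)/451022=0.01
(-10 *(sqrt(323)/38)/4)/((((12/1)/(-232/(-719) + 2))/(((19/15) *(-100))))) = 20875 *sqrt(323)/12942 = 28.99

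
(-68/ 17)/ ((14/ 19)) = -38/ 7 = -5.43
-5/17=-0.29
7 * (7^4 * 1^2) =16807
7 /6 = 1.17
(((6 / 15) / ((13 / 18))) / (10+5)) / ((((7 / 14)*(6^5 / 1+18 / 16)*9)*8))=8 / 60661575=0.00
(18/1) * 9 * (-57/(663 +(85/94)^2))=-81591624/5865493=-13.91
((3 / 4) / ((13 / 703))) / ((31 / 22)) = 28.78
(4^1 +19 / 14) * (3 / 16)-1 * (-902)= 202273 / 224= 903.00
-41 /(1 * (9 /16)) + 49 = -215 /9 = -23.89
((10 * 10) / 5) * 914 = 18280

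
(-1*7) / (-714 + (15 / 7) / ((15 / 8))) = 49 / 4990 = 0.01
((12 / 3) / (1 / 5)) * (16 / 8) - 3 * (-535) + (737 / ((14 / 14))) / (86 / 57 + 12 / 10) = 1479985 / 772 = 1917.08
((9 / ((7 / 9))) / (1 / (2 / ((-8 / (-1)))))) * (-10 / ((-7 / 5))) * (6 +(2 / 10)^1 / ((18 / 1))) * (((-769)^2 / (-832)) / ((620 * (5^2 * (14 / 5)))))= -2879336709 / 1415464960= -2.03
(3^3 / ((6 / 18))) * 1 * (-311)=-25191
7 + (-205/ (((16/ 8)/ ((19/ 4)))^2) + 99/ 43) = -3156615/ 2752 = -1147.03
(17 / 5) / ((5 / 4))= 68 / 25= 2.72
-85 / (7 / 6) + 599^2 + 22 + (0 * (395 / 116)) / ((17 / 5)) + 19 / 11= 27623894 / 77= 358751.87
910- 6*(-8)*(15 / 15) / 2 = 934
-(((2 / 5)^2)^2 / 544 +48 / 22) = -510011 / 233750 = -2.18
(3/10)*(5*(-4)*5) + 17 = -13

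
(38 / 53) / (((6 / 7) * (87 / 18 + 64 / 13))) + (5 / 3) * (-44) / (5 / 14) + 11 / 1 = -23503765 / 120999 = -194.25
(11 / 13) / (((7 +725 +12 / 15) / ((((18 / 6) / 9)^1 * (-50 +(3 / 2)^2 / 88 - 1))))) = -0.02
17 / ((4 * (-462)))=-17 / 1848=-0.01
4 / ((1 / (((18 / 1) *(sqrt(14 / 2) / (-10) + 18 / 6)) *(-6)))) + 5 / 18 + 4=-23251 / 18 + 216 *sqrt(7) / 5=-1177.43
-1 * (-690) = 690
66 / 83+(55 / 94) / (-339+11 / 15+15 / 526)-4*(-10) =465152341 / 11402623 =40.79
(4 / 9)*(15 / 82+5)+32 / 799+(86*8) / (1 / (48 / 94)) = 353.66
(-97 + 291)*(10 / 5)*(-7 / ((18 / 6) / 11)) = -29876 / 3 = -9958.67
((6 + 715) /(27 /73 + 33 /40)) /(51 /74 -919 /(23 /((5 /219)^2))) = 57285491929680 /63451073789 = 902.83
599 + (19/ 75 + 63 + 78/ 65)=49759/ 75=663.45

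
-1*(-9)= 9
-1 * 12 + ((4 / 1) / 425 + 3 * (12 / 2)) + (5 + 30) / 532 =196229 / 32300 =6.08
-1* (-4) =4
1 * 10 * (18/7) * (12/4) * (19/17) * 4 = 41040/119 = 344.87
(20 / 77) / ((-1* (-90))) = 2 / 693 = 0.00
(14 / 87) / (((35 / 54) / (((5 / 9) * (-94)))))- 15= -811 / 29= -27.97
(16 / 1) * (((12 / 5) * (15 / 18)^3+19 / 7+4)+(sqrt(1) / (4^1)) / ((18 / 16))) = 8392 / 63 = 133.21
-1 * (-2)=2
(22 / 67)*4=88 / 67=1.31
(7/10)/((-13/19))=-133/130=-1.02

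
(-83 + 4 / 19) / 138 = -1573 / 2622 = -0.60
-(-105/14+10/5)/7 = 11/14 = 0.79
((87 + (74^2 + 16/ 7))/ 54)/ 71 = 38957/ 26838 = 1.45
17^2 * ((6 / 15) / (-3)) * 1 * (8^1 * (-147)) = 226576 / 5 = 45315.20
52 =52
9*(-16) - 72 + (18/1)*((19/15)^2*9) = 43.92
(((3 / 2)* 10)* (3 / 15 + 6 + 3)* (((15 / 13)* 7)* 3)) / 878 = 21735 / 5707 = 3.81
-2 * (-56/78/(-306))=-28/5967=-0.00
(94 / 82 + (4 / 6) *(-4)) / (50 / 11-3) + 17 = 1970 / 123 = 16.02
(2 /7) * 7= 2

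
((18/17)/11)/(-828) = -1/8602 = -0.00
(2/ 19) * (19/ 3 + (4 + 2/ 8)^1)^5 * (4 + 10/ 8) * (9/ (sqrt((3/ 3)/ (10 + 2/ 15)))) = 2102164.74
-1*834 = -834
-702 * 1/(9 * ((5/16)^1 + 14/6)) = -3744/127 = -29.48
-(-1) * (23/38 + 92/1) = 3519/38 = 92.61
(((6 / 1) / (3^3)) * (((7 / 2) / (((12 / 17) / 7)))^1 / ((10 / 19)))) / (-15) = -0.98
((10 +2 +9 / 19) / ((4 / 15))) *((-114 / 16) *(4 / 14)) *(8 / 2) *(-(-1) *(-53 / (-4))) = -565245 / 112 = -5046.83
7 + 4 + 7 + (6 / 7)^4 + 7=61321 / 2401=25.54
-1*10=-10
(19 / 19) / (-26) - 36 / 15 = -317 / 130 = -2.44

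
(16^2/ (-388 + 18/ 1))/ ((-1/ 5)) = 128/ 37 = 3.46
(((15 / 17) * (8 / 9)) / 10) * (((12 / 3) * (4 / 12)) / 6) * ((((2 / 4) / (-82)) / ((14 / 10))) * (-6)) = 20 / 43911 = 0.00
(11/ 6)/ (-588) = -11/ 3528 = -0.00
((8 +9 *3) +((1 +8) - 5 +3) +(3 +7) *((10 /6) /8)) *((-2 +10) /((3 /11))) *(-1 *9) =-11638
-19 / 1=-19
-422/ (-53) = 422/ 53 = 7.96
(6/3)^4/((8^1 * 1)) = 2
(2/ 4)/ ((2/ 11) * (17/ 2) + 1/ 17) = 187/ 600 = 0.31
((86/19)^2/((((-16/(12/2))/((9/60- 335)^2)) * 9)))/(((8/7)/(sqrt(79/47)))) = -580491077887 * sqrt(3713)/325766400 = -108580.47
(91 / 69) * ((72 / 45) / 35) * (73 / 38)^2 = 138554 / 622725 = 0.22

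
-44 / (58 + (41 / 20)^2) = -17600 / 24881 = -0.71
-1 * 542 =-542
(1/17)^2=1/289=0.00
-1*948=-948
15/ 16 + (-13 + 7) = -81/ 16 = -5.06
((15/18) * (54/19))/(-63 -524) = -45/11153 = -0.00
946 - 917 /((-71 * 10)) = 672577 /710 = 947.29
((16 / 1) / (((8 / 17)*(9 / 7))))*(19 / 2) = 2261 / 9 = 251.22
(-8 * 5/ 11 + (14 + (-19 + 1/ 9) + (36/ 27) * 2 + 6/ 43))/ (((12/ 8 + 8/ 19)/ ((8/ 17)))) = -7401184/ 5282937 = -1.40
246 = 246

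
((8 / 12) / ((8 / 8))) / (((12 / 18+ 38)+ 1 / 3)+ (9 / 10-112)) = -0.01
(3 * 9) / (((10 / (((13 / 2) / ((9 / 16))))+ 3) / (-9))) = -4212 / 67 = -62.87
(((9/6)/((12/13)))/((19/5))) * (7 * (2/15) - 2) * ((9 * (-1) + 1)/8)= 26/57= 0.46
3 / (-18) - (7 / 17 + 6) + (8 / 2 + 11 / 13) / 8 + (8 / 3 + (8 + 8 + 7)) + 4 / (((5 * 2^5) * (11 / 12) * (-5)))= 9572573 / 486200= 19.69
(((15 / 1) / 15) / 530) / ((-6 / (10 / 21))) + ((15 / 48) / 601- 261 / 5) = -8380082629 / 160539120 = -52.20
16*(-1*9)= -144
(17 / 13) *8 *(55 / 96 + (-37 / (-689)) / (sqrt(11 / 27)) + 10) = 111.49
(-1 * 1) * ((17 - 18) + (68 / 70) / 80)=1383 / 1400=0.99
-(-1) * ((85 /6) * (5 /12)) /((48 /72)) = 8.85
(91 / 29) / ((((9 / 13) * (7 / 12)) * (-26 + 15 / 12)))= -2704 / 8613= -0.31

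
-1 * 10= -10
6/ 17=0.35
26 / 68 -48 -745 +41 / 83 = -2235373 / 2822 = -792.12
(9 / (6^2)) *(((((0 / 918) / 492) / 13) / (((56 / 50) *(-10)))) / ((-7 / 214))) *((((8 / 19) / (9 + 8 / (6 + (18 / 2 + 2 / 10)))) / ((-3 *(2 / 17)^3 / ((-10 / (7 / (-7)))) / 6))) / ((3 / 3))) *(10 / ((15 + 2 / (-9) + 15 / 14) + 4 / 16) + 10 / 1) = 0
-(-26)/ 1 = 26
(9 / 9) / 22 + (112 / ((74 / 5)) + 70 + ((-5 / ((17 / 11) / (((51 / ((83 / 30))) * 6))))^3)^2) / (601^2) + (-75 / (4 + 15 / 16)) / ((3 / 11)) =44135717170691940627808763865727 / 7593972051359579203714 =5811940954.25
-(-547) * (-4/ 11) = -2188/ 11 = -198.91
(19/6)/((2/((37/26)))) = 703/312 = 2.25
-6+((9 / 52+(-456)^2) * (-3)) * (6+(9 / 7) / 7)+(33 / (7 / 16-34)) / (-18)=-15834103648463 / 4104828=-3857434.14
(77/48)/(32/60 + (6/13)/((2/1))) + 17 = 19.10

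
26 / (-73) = -26 / 73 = -0.36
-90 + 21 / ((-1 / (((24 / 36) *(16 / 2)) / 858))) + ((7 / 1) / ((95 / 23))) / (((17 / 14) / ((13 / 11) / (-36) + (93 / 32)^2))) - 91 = -180261956327 / 1064194560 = -169.39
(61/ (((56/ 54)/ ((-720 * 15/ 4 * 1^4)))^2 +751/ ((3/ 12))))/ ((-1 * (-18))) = 36905625/ 32714114018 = 0.00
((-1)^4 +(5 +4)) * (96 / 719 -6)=-42180 / 719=-58.66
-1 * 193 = -193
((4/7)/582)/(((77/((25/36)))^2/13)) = 8125/7826137704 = 0.00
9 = 9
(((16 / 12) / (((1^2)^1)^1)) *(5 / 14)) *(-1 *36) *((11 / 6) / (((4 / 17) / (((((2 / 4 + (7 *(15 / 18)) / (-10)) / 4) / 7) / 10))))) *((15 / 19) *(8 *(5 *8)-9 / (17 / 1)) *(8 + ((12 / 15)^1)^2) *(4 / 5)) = 1613007 / 23275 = 69.30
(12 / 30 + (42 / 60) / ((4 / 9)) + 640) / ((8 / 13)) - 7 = 331587 / 320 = 1036.21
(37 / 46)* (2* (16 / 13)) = 592 / 299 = 1.98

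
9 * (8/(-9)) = -8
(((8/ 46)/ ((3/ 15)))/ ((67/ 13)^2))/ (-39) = -260/ 309741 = -0.00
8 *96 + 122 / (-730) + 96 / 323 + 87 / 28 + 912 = 5556467101 / 3301060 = 1683.24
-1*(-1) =1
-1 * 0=0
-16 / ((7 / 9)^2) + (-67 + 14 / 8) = -17973 / 196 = -91.70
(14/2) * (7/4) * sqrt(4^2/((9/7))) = 49 * sqrt(7)/3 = 43.21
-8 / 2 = -4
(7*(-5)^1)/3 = -35/3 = -11.67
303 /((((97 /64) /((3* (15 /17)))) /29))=15346.61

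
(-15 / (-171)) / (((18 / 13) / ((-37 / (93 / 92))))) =-110630 / 47709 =-2.32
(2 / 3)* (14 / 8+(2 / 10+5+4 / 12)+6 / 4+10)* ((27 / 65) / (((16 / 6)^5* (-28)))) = -117369 / 85196800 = -0.00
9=9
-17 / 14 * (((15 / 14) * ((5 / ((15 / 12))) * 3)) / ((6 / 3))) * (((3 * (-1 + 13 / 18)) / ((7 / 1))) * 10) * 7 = 6375 / 98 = 65.05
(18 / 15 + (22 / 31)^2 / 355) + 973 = 66470737 / 68231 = 974.20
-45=-45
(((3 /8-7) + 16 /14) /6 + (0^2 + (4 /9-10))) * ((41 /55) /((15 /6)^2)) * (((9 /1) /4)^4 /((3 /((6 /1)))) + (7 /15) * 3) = -14581512773 /221760000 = -65.75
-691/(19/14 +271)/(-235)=9674/896055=0.01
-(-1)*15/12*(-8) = -10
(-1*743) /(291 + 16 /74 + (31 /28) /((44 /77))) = -439856 /173547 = -2.53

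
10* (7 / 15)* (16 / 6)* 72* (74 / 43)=66304 / 43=1541.95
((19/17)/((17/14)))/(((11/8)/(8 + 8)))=34048/3179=10.71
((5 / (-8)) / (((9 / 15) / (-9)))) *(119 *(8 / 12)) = 2975 / 4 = 743.75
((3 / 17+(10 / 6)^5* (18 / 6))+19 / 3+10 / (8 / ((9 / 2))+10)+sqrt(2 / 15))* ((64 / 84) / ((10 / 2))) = 16* sqrt(30) / 1575+53642912 / 7663005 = 7.06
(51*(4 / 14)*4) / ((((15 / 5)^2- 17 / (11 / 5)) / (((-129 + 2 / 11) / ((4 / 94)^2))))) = -159637803 / 49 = -3257914.35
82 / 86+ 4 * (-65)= -11139 / 43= -259.05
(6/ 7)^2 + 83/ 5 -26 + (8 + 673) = 164722/ 245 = 672.33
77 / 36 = 2.14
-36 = -36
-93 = -93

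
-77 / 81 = -0.95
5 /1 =5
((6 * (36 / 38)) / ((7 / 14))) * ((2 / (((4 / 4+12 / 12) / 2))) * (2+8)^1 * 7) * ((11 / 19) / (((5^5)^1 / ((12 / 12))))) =66528 / 225625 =0.29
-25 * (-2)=50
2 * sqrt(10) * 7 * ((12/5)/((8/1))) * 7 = 147 * sqrt(10)/5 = 92.97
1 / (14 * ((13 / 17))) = 0.09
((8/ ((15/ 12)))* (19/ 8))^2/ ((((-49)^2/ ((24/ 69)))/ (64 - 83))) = -877952/ 1380575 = -0.64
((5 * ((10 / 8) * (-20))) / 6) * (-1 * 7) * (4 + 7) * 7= 67375 / 6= 11229.17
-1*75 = -75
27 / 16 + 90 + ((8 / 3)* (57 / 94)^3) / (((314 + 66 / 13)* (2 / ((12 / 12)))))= 157945354623 / 1722631216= 91.69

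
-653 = -653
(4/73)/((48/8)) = 2/219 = 0.01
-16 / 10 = -8 / 5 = -1.60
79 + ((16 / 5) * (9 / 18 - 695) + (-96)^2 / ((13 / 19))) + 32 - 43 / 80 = 2362381 / 208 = 11357.60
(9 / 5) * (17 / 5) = 153 / 25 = 6.12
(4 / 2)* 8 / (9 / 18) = 32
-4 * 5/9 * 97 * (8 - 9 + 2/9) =13580/81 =167.65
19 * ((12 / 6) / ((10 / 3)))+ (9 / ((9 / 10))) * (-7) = -293 / 5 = -58.60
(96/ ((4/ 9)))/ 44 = 54/ 11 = 4.91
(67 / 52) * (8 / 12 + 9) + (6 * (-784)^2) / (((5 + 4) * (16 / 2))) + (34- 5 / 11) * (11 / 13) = 2665633 / 52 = 51262.17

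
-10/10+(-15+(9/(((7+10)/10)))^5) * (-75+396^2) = 922201682389588/1419857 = 649503212.22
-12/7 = -1.71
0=0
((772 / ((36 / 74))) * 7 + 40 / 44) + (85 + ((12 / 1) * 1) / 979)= 8966509 / 801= 11194.14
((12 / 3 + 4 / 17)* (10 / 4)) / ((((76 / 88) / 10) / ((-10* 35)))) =-13860000 / 323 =-42910.22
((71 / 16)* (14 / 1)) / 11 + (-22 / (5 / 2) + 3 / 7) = -8389 / 3080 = -2.72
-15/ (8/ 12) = -45/ 2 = -22.50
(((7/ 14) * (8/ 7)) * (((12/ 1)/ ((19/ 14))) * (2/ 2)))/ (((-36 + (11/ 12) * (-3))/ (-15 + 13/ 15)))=27136/ 14725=1.84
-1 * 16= -16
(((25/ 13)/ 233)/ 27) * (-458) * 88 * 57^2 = -363743600/ 9087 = -40029.01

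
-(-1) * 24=24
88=88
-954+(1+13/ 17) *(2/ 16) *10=-32361/ 34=-951.79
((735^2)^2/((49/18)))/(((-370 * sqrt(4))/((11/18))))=-13103157375/148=-88534847.13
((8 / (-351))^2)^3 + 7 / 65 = 0.11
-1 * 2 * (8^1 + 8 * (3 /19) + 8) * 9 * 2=-11808 /19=-621.47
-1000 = -1000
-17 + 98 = 81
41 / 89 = 0.46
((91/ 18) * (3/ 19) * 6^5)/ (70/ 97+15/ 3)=3813264/ 3515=1084.85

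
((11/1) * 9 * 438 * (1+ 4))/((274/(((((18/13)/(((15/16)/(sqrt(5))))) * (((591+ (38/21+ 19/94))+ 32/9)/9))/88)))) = 515799166 * sqrt(5)/585949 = 1968.37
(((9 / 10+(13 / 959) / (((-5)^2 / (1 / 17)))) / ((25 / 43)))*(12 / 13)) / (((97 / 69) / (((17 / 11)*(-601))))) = -7849440506322 / 8313930625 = -944.13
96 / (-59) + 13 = 671 / 59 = 11.37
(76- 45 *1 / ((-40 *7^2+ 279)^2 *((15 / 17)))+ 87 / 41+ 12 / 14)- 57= 21.98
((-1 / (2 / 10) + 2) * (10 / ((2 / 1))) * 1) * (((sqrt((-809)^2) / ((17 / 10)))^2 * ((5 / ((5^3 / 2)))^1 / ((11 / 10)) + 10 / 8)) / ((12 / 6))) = -14284047825 / 6358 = -2246625.96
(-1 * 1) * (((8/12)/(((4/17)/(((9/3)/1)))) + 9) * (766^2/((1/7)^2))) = -503143270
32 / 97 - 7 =-647 / 97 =-6.67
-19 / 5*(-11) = 209 / 5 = 41.80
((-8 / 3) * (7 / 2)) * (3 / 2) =-14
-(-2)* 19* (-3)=-114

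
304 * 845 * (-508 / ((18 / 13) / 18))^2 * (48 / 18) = 89626081392640 / 3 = 29875360464213.33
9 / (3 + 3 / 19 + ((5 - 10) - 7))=-57 / 56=-1.02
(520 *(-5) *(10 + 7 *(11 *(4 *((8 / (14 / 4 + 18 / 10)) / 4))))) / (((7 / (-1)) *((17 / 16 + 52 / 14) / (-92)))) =-5120793600 / 5671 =-902978.95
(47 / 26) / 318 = 47 / 8268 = 0.01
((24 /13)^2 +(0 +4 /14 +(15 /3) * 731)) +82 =4425241 /1183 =3740.69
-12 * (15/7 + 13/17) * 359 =-1490568/119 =-12525.78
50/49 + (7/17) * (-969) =-19501/49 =-397.98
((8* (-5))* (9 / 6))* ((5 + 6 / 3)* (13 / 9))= -1820 / 3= -606.67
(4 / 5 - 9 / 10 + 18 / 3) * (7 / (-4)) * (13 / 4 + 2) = -8673 / 160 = -54.21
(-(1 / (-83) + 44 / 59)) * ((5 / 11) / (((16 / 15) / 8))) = -269475 / 107734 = -2.50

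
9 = 9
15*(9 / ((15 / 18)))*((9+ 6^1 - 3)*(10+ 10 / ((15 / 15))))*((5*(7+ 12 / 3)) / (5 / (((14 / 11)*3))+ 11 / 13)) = 106142400 / 107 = 991985.05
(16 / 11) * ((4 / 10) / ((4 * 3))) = 8 / 165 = 0.05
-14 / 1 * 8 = -112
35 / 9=3.89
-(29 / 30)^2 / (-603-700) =841 / 1172700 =0.00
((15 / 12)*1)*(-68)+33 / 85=-7192 / 85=-84.61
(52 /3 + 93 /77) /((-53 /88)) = -34264 /1113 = -30.79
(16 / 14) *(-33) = -264 / 7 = -37.71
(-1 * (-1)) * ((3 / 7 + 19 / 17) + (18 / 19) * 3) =9922 / 2261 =4.39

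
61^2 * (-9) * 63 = -2109807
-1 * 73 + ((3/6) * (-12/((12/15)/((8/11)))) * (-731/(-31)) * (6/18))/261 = -6511693/89001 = -73.16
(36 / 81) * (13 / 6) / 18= 13 / 243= 0.05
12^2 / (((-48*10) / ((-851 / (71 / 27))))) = 68931 / 710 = 97.09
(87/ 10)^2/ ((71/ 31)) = 234639/ 7100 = 33.05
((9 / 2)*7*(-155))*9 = -87885 / 2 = -43942.50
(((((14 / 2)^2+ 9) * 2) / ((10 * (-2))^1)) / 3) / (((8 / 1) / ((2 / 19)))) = -29 / 1140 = -0.03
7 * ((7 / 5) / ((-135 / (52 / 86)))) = -1274 / 29025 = -0.04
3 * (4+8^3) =1548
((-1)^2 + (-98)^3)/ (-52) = 941191/ 52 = 18099.83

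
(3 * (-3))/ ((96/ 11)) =-33/ 32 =-1.03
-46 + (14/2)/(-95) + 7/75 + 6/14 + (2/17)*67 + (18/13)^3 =-13045019821/372556275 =-35.01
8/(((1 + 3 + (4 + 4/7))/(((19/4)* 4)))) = 266/15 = 17.73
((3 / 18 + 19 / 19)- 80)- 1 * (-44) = -209 / 6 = -34.83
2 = 2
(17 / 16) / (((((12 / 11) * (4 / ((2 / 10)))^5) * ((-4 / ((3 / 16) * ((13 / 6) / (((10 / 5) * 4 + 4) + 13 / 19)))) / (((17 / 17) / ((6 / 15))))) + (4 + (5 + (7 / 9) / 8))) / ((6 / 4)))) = -0.00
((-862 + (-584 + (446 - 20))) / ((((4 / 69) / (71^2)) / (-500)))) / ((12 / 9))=33261148125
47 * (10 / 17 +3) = 2867 / 17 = 168.65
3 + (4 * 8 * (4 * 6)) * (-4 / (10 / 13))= -19953 / 5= -3990.60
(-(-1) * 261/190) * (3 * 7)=5481/190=28.85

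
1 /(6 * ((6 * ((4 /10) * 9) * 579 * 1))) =5 /375192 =0.00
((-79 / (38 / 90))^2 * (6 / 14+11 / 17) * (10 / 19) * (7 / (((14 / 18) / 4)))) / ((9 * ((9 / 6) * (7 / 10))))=431377920000 / 5713547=75500.90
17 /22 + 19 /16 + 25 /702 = 123295 /61776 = 2.00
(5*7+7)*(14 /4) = 147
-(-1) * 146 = 146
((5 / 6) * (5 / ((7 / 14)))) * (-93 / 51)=-15.20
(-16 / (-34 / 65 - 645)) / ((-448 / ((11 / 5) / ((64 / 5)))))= -715 / 75190528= -0.00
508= 508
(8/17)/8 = 1/17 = 0.06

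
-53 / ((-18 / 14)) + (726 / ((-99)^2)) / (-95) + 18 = 151903 / 2565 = 59.22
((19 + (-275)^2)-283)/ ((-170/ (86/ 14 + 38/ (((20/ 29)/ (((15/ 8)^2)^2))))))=-174679620973/ 573440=-304617.08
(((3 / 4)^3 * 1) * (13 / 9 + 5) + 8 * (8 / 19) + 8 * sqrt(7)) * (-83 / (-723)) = 3.13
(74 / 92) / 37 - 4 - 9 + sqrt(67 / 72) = -597 / 46 + sqrt(134) / 12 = -12.01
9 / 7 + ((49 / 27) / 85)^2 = 47420032 / 36869175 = 1.29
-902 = -902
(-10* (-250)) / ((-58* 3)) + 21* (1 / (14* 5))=-12239 / 870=-14.07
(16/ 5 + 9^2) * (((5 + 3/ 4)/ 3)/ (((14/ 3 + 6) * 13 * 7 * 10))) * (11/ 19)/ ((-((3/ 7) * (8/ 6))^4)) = -36533959/ 404684800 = -0.09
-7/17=-0.41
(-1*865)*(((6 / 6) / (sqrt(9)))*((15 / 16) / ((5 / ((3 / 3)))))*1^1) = -54.06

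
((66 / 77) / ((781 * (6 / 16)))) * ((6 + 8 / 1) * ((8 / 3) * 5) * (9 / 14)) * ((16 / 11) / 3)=10240 / 60137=0.17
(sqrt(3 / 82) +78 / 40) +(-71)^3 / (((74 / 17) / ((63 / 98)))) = -136895907 / 2590 +sqrt(246) / 82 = -52855.37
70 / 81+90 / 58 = 5675 / 2349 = 2.42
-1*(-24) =24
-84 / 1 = -84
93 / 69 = 31 / 23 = 1.35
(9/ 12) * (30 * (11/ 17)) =495/ 34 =14.56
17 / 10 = 1.70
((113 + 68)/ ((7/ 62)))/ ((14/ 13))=72943/ 49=1488.63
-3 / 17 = -0.18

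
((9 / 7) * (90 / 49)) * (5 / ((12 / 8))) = 2700 / 343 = 7.87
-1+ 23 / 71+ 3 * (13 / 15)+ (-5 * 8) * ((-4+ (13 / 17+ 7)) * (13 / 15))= -2328047 / 18105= -128.59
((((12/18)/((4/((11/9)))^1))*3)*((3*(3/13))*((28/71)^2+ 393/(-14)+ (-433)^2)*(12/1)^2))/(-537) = -1746343968468/82112849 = -21267.61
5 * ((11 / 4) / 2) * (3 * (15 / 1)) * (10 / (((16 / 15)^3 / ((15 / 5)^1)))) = 125296875 / 16384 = 7647.51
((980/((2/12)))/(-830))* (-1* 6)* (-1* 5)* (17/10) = -29988/83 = -361.30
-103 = -103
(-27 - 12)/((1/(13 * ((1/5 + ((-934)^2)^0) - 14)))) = 32448/5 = 6489.60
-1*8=-8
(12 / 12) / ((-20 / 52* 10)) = -13 / 50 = -0.26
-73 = -73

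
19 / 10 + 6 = 79 / 10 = 7.90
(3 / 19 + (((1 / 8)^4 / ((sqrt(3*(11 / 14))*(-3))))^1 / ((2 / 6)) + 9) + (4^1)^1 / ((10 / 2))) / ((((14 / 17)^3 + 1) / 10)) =9295396 / 145483- 24565*sqrt(462) / 517490688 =63.89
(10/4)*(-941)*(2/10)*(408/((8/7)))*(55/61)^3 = -55891518375/453962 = -123119.38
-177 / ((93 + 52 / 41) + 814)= -2419 / 12413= -0.19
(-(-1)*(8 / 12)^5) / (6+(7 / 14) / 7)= 448 / 20655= 0.02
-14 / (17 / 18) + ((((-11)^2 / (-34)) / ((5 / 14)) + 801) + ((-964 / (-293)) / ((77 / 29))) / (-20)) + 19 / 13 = 3877155400 / 4985981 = 777.61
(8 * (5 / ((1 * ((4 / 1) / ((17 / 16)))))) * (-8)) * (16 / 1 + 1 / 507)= -1360.17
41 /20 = 2.05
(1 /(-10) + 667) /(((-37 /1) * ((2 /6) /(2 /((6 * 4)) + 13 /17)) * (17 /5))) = -1153737 /85544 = -13.49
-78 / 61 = -1.28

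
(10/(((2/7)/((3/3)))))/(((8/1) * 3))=35/24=1.46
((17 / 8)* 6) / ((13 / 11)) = 561 / 52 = 10.79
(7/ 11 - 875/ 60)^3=-6239666321/ 2299968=-2712.94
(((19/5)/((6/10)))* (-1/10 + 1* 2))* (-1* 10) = -361/3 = -120.33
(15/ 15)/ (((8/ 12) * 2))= 3/ 4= 0.75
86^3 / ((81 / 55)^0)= 636056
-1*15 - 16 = -31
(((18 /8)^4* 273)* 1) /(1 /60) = 26867295 /64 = 419801.48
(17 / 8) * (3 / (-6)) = -17 / 16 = -1.06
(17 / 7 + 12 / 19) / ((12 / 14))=407 / 114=3.57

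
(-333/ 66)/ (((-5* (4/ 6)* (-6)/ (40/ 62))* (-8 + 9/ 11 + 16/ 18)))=999/ 38626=0.03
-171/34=-5.03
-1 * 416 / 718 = -208 / 359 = -0.58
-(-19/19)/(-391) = -1/391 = -0.00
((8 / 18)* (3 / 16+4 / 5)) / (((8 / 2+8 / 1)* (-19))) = -79 / 41040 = -0.00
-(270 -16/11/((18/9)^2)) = -2966/11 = -269.64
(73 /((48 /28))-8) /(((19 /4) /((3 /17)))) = 415 /323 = 1.28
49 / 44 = 1.11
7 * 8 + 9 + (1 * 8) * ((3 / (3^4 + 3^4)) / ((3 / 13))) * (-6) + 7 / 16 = 26605 / 432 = 61.59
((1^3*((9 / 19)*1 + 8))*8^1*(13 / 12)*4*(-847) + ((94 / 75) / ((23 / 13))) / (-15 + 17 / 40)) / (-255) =105649293256 / 108277675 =975.73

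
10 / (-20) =-1 / 2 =-0.50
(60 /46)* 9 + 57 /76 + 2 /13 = 15121 /1196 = 12.64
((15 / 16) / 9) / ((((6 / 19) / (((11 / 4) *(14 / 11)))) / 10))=3325 / 288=11.55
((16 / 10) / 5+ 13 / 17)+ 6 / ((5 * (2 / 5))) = 1736 / 425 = 4.08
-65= -65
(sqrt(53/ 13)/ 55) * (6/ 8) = 3 * sqrt(689)/ 2860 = 0.03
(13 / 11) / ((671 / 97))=1261 / 7381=0.17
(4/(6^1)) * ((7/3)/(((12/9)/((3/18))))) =7/36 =0.19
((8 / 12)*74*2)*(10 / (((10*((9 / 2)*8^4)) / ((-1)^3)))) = -37 / 6912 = -0.01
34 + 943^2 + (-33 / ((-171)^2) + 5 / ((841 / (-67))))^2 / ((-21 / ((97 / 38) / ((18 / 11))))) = 889282.99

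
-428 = -428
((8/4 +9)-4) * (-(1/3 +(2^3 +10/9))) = -595/9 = -66.11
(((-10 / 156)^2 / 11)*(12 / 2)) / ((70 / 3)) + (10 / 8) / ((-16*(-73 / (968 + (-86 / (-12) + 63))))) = 405324925 / 364780416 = 1.11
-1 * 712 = -712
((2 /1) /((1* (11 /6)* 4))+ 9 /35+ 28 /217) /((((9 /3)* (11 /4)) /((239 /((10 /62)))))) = 7517984 /63525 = 118.35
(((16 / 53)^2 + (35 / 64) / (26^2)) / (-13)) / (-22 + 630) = -11173899 / 960561864704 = -0.00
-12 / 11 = -1.09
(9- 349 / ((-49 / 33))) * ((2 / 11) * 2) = 47832 / 539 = 88.74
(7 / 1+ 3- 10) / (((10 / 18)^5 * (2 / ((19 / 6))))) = 0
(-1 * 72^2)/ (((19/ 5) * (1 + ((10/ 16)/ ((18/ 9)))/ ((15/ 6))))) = -23040/ 19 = -1212.63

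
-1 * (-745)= 745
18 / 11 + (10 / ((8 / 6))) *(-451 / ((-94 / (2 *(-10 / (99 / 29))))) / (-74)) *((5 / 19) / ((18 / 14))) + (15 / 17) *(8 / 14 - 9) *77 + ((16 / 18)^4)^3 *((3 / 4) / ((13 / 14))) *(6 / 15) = -43128829713932517370997 / 75618315798152869170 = -570.35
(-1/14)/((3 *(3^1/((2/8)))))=-1/504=-0.00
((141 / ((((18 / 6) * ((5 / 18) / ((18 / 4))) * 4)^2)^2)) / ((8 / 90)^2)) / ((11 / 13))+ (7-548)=78295257193 / 1126400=69509.28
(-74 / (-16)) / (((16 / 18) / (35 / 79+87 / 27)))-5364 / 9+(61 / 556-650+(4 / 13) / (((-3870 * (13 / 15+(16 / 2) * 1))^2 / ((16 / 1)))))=-1649675742018110515 / 1344676839446304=-1226.82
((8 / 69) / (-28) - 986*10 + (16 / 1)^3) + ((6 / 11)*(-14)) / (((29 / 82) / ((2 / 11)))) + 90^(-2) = -26394548556851 / 4576086900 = -5767.93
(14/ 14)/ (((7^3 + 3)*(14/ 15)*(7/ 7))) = 15/ 4844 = 0.00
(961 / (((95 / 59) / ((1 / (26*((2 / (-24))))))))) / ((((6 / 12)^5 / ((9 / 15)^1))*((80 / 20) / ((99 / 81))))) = -9979024 / 6175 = -1616.04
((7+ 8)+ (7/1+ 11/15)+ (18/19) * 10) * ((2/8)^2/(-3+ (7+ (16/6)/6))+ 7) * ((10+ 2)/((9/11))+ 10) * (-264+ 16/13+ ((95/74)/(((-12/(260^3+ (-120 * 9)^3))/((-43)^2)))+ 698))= 7304626440415006197589/5335200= 1369138259187098.18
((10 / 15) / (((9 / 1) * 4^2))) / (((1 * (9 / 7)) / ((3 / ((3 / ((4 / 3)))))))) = 7 / 1458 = 0.00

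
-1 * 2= -2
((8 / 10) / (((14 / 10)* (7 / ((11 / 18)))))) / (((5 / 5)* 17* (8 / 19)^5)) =27237089 / 122830848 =0.22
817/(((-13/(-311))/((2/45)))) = 508174/585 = 868.67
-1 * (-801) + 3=804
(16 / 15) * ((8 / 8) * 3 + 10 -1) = 64 / 5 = 12.80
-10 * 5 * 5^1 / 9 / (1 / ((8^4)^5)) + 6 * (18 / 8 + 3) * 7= -576460752303423484031 / 18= -32025597350190193557.28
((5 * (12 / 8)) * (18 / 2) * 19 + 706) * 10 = 19885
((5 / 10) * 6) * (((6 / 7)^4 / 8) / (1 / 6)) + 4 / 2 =7718 / 2401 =3.21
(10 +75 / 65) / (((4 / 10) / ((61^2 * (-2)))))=-2697725 / 13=-207517.31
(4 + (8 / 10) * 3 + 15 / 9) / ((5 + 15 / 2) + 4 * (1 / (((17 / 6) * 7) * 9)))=28798 / 44705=0.64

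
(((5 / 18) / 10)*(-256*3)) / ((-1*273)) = 64 / 819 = 0.08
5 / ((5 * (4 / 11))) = 11 / 4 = 2.75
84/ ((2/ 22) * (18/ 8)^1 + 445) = 3696/ 19589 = 0.19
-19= -19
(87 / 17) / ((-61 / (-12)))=1044 / 1037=1.01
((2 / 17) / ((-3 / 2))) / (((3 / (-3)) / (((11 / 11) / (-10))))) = -2 / 255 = -0.01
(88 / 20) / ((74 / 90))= 5.35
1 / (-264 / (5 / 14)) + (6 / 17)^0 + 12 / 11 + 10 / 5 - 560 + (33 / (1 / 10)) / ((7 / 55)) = 7528555 / 3696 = 2036.95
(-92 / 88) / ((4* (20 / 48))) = -69 / 110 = -0.63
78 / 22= 39 / 11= 3.55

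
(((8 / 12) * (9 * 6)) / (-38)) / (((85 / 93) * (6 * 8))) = -279 / 12920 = -0.02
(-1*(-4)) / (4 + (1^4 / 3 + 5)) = 3 / 7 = 0.43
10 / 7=1.43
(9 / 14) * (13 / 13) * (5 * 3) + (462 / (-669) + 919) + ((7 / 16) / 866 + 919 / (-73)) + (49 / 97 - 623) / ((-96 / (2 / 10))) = 2105887647926743 / 2297347177440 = 916.66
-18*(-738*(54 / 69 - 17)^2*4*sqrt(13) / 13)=7392758544*sqrt(13) / 6877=3875958.99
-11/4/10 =-11/40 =-0.28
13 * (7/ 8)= 91/ 8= 11.38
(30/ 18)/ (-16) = -5/ 48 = -0.10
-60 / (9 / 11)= -220 / 3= -73.33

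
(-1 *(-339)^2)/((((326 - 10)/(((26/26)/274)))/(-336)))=4826682/10823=445.97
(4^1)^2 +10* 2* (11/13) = 428/13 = 32.92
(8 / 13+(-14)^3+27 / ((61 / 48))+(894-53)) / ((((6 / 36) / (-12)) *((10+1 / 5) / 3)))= 537027480 / 13481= 39835.88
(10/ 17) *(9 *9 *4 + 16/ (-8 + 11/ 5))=5480/ 29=188.97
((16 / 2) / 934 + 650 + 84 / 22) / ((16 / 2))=81.73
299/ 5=59.80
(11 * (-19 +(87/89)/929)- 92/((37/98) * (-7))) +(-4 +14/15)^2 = -113416557248/688319325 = -164.77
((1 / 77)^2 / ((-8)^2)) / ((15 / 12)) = 1 / 474320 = 0.00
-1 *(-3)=3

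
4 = 4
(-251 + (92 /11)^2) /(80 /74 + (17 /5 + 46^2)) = -4052795 /47466969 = -0.09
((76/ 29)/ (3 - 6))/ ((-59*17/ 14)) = 1064/ 87261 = 0.01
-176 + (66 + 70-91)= -131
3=3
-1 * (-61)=61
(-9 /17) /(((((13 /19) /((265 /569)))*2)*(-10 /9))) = 81567 /502996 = 0.16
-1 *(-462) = 462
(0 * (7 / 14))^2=0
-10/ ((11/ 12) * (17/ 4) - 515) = 480/ 24533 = 0.02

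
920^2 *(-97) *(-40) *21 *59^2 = 240066023232000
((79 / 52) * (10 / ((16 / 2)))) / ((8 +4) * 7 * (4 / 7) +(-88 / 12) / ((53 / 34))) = 62805 / 1431872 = 0.04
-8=-8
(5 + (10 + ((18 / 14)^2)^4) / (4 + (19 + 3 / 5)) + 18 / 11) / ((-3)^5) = -55196206019 / 1818298942614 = -0.03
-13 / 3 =-4.33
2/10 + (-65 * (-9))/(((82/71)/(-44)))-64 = -4581929/205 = -22350.87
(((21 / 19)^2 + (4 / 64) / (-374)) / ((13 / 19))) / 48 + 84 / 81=685912751 / 638516736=1.07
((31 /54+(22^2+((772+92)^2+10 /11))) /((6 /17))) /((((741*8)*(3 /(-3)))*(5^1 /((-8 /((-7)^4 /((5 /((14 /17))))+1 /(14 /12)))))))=897619263023 /622751006592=1.44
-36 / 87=-12 / 29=-0.41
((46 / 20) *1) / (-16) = -23 / 160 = -0.14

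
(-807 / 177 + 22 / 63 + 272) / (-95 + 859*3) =995375 / 9225594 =0.11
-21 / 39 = -7 / 13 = -0.54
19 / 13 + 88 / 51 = 2113 / 663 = 3.19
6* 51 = 306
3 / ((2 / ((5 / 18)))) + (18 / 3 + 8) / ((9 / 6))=39 / 4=9.75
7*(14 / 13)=98 / 13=7.54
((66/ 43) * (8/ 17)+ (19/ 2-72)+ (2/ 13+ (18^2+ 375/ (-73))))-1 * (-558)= 1131093787/ 1387438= 815.24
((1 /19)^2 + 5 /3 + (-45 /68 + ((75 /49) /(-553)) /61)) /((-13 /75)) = -5.81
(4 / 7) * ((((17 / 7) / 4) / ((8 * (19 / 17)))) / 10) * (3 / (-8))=-867 / 595840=-0.00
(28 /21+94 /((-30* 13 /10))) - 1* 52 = -53.08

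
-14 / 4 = -7 / 2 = -3.50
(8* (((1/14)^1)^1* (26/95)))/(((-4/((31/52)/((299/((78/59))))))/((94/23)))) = -8742/20755315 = -0.00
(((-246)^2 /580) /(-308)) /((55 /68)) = -0.42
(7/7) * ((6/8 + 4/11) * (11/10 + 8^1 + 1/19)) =85211/8360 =10.19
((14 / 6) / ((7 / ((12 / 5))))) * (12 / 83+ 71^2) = 334732 / 83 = 4032.92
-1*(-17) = 17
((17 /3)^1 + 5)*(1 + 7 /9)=512 /27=18.96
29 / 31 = 0.94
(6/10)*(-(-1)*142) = 426/5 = 85.20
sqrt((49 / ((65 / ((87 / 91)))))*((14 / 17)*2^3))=28*sqrt(7395) / 1105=2.18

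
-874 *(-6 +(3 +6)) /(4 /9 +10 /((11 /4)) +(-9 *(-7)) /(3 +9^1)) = -1038312 /3695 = -281.00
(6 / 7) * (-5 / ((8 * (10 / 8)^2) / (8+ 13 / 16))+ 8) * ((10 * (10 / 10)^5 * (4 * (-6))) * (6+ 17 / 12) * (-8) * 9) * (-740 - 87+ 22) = -395726040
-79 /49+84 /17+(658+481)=951560 /833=1142.33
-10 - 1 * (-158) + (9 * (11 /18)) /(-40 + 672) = 148.01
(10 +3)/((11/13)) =169/11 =15.36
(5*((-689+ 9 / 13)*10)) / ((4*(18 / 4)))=-223700 / 117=-1911.97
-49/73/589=-49/42997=-0.00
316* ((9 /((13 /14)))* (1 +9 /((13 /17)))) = 6609456 /169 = 39109.21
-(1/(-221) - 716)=158237/221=716.00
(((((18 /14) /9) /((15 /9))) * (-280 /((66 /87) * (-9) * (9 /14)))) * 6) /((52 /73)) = 59276 /1287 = 46.06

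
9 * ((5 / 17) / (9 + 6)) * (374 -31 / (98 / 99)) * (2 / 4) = 100749 / 3332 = 30.24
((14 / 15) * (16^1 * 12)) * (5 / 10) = 448 / 5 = 89.60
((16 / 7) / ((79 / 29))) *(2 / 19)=928 / 10507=0.09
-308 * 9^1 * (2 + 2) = -11088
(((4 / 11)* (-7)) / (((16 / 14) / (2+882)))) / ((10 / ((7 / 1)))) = -75803 / 55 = -1378.24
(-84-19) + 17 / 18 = -1837 / 18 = -102.06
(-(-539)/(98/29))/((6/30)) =1595/2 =797.50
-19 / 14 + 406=5665 / 14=404.64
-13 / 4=-3.25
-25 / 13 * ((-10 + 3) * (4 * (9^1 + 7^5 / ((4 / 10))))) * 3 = 88255650 / 13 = 6788896.15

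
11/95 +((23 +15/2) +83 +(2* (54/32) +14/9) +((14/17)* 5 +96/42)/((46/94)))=131.63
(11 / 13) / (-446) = -11 / 5798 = -0.00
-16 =-16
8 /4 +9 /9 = 3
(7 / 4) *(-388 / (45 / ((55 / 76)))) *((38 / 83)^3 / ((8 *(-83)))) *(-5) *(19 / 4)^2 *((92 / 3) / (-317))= 111937268135 / 6499132311024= 0.02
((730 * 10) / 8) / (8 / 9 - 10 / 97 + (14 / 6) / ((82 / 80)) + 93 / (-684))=496448910 / 1592039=311.83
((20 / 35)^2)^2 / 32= 8 / 2401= 0.00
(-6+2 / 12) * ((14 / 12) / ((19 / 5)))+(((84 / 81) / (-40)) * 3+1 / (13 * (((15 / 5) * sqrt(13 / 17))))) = -6391 / 3420+sqrt(221) / 507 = -1.84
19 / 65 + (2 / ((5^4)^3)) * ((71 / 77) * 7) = 10205079971 / 34912109375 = 0.29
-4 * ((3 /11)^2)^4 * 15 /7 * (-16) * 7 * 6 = 37791360 /214358881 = 0.18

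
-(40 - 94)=54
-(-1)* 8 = 8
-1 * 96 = -96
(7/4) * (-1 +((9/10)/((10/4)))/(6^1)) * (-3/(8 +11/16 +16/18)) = 2538/4925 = 0.52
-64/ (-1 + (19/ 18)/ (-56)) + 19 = 81.82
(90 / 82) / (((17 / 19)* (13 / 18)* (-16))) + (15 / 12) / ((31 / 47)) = 4020125 / 2247128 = 1.79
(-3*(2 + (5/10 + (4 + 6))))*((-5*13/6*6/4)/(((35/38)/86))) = 796575/14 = 56898.21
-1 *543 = -543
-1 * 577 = -577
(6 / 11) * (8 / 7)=48 / 77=0.62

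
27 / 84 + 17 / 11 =575 / 308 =1.87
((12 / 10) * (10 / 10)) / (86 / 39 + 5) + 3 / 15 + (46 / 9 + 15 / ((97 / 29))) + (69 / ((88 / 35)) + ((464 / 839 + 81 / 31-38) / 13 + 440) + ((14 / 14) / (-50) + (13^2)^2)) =5298374345913699751 / 182477890366200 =29035.71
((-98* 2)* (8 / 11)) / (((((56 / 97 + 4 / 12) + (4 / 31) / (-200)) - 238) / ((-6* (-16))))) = 9699379200 / 168047693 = 57.72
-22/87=-0.25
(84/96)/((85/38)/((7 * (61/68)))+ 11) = 56791/737064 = 0.08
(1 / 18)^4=1 / 104976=0.00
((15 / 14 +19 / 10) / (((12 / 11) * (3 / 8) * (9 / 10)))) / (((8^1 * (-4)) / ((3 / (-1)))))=143 / 189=0.76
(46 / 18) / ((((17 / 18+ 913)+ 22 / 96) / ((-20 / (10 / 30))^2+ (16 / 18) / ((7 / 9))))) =9276544 / 921487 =10.07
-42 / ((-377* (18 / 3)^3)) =7 / 13572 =0.00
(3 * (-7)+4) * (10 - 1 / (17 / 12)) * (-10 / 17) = 1580 / 17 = 92.94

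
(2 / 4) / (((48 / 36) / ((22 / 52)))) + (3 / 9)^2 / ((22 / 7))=3995 / 20592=0.19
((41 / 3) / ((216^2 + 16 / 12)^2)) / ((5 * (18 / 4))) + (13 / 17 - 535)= -1334520031801463 / 2498000499960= -534.24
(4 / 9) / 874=2 / 3933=0.00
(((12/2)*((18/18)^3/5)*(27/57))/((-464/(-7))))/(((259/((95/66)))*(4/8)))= 9/94424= 0.00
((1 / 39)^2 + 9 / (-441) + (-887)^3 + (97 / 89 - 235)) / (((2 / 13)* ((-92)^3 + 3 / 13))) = 4628990673867073 / 794630622618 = 5825.34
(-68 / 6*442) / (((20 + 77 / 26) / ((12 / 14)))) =-781456 / 4179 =-187.00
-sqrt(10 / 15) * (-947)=773.22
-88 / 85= -1.04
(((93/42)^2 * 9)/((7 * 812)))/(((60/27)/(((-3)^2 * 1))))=700569/22281280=0.03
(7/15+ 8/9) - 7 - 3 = -389/45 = -8.64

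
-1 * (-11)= 11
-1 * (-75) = 75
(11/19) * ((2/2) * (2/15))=22/285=0.08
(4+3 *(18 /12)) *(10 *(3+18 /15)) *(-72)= -25704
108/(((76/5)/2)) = 270/19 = 14.21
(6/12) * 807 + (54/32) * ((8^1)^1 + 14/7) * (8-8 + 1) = 420.38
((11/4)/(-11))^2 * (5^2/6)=25/96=0.26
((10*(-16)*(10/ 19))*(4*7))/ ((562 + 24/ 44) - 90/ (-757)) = -186524800/ 44510407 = -4.19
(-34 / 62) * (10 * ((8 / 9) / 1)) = -1360 / 279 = -4.87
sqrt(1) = 1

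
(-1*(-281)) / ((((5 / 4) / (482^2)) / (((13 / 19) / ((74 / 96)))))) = 162946477824 / 3515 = 46357461.69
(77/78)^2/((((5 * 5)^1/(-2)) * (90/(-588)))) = 290521/570375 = 0.51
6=6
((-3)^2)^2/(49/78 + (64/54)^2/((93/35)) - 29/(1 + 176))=8424048438/103272623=81.57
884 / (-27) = -884 / 27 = -32.74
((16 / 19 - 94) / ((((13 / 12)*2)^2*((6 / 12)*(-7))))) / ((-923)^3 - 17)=-31860 / 4418587572217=-0.00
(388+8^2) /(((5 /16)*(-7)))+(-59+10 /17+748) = 287361 /595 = 482.96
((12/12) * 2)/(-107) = -2/107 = -0.02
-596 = -596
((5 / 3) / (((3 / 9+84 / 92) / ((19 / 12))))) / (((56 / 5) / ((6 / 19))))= 575 / 9632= 0.06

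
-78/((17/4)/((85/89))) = -17.53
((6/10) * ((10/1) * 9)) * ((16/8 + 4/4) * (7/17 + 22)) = 61722/17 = 3630.71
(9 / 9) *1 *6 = 6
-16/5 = -3.20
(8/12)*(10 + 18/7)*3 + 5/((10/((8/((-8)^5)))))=1441785/57344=25.14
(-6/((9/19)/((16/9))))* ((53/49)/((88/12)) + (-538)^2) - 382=-94859879710/14553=-6518235.40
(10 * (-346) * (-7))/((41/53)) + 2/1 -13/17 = 31310.02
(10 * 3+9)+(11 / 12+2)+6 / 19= 42.23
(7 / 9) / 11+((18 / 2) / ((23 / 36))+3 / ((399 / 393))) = 5182382 / 302841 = 17.11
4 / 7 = 0.57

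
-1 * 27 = -27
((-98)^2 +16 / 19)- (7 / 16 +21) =9583.40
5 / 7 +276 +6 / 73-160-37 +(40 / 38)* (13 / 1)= 907604 / 9709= 93.48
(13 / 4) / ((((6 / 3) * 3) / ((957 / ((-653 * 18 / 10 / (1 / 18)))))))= -20735 / 846288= -0.02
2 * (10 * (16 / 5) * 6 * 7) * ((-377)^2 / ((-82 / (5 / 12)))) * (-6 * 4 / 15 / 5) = 127347584 / 205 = 621207.73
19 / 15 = 1.27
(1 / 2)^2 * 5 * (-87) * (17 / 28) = -7395 / 112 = -66.03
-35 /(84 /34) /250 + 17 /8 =1241 /600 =2.07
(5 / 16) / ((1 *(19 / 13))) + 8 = 2497 / 304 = 8.21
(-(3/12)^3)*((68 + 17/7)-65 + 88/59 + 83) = -37137/26432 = -1.41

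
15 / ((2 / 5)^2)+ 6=399 / 4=99.75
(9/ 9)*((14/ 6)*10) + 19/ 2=197/ 6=32.83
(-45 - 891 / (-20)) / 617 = -9 / 12340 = -0.00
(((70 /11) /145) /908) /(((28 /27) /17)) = 459 /579304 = 0.00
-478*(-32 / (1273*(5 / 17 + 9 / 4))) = 1040128 / 220229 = 4.72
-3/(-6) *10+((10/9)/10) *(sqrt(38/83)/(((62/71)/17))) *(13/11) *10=5+78455 *sqrt(3154)/254727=22.30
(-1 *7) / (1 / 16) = -112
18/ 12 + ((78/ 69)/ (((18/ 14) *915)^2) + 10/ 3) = 15077587573/ 3119500350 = 4.83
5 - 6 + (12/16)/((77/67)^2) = -10249/23716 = -0.43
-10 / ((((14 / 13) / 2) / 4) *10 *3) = -52 / 21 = -2.48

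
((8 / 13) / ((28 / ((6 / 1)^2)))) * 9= 648 / 91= 7.12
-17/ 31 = -0.55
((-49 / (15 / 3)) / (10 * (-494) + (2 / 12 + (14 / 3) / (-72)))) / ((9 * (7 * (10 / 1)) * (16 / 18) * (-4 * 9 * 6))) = -0.00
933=933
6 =6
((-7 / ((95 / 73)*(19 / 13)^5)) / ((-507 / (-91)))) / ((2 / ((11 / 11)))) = -102162697 / 1411376430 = -0.07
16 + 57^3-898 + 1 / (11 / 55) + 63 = 184379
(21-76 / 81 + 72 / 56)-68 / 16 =38777 / 2268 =17.10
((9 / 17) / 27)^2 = 1 / 2601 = 0.00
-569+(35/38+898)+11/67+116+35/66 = 18761872/42009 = 446.62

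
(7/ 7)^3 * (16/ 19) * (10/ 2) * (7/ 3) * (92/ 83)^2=4739840/ 392673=12.07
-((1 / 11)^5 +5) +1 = -4.00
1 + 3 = 4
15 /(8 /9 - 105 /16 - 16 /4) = -2160 /1393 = -1.55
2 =2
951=951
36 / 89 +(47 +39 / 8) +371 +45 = 333415 / 712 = 468.28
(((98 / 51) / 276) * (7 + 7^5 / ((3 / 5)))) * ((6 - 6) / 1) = 0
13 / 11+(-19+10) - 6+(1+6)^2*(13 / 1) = 6855 / 11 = 623.18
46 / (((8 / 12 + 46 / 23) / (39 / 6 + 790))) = 109917 / 8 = 13739.62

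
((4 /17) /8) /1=0.03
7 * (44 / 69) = 308 / 69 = 4.46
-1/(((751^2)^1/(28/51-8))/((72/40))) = 228/9588017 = 0.00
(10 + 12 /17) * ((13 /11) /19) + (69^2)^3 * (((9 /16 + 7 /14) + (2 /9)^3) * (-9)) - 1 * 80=-59271203902496097 /56848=-1042626018549.40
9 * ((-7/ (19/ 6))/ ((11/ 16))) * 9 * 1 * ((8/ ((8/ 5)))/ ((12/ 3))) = -68040/ 209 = -325.55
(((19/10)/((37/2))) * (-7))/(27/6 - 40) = 266/13135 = 0.02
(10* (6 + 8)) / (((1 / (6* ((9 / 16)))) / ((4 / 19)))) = 1890 / 19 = 99.47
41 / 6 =6.83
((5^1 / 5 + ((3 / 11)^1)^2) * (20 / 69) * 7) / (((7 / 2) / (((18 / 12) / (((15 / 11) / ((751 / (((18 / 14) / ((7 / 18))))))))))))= 9567740 / 61479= 155.63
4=4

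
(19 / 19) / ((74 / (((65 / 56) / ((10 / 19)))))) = 247 / 8288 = 0.03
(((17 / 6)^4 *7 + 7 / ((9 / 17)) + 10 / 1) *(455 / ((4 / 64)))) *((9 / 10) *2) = 55941613 / 9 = 6215734.78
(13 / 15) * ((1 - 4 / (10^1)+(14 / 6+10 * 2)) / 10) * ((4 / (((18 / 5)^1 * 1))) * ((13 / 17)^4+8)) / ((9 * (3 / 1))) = 1038590696 / 1522170225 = 0.68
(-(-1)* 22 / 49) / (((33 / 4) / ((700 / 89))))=800 / 1869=0.43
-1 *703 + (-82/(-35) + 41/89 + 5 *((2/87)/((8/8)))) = -189725594/271005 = -700.08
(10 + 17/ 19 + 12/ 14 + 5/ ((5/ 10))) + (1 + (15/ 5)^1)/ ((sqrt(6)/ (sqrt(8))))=8*sqrt(3)/ 3 + 2893/ 133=26.37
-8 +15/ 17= -121/ 17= -7.12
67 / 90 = 0.74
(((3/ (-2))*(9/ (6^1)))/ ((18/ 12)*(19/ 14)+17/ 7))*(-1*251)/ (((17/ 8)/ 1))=126504/ 2125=59.53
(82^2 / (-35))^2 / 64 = 2825761 / 4900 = 576.69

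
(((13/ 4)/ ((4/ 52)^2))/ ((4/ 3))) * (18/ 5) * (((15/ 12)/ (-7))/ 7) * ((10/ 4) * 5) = -1482975/ 3136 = -472.89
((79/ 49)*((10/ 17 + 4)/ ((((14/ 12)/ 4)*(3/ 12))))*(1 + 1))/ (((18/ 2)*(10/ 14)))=31.56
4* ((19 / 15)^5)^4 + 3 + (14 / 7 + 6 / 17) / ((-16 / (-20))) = 2589703288086929631025133993 / 5652936441135406494140625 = 458.12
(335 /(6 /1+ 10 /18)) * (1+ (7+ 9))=868.73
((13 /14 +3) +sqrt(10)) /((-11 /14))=-5-14 * sqrt(10) /11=-9.02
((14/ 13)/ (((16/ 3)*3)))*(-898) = -3143/ 52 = -60.44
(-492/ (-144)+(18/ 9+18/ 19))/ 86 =1451/ 19608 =0.07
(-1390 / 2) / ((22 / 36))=-12510 / 11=-1137.27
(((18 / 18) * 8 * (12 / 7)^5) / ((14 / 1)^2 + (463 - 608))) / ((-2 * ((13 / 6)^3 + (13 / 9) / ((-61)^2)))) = -266660315136 / 2335852540931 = -0.11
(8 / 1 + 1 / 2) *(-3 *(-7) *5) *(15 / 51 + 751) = 670530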